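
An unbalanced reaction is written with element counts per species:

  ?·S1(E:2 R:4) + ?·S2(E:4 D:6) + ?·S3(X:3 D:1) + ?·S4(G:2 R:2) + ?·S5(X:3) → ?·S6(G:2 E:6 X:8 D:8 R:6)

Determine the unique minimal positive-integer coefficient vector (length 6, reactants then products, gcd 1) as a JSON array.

G: 3·0+3·0+6·0+3·2+2·0 = 6 | 3·2 = 6
E: 3·2+3·4+6·0+3·0+2·0 = 18 | 3·6 = 18
X: 3·0+3·0+6·3+3·0+2·3 = 24 | 3·8 = 24
D: 3·0+3·6+6·1+3·0+2·0 = 24 | 3·8 = 24
R: 3·4+3·0+6·0+3·2+2·0 = 18 | 3·6 = 18
gcd(3,3,6,3,2,3) = 1

Coefficients: [3, 3, 6, 3, 2, 3]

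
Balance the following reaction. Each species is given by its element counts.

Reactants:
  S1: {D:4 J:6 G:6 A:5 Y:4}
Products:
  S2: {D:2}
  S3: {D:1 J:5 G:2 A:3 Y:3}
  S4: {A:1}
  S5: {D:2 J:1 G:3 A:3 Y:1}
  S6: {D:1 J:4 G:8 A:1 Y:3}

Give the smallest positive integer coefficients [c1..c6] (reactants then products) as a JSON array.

Coefficients: [5, 5, 4, 5, 2, 2]

D: 5·4 = 20 | 5·2+4·1+5·0+2·2+2·1 = 20
J: 5·6 = 30 | 5·0+4·5+5·0+2·1+2·4 = 30
G: 5·6 = 30 | 5·0+4·2+5·0+2·3+2·8 = 30
A: 5·5 = 25 | 5·0+4·3+5·1+2·3+2·1 = 25
Y: 5·4 = 20 | 5·0+4·3+5·0+2·1+2·3 = 20
gcd(5,5,4,5,2,2) = 1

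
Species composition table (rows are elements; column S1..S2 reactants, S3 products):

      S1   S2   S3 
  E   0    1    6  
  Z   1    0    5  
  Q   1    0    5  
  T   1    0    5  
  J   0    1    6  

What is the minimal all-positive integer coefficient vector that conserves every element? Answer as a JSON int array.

E: 5·0+6·1 = 6 | 1·6 = 6
Z: 5·1+6·0 = 5 | 1·5 = 5
Q: 5·1+6·0 = 5 | 1·5 = 5
T: 5·1+6·0 = 5 | 1·5 = 5
J: 5·0+6·1 = 6 | 1·6 = 6
gcd(5,6,1) = 1

Coefficients: [5, 6, 1]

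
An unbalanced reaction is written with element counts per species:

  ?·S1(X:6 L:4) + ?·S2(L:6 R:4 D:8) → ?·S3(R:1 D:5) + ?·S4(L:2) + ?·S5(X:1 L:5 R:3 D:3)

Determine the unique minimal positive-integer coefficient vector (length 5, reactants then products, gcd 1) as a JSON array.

X: 1·6+6·0 = 6 | 6·0+5·0+6·1 = 6
L: 1·4+6·6 = 40 | 6·0+5·2+6·5 = 40
R: 1·0+6·4 = 24 | 6·1+5·0+6·3 = 24
D: 1·0+6·8 = 48 | 6·5+5·0+6·3 = 48
gcd(1,6,6,5,6) = 1

Coefficients: [1, 6, 6, 5, 6]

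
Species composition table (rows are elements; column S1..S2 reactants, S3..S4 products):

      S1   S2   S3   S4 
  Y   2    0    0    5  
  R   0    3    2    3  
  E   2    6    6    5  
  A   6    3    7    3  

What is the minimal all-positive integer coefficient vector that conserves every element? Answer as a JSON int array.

Y: 5·2+6·0 = 10 | 6·0+2·5 = 10
R: 5·0+6·3 = 18 | 6·2+2·3 = 18
E: 5·2+6·6 = 46 | 6·6+2·5 = 46
A: 5·6+6·3 = 48 | 6·7+2·3 = 48
gcd(5,6,6,2) = 1

Coefficients: [5, 6, 6, 2]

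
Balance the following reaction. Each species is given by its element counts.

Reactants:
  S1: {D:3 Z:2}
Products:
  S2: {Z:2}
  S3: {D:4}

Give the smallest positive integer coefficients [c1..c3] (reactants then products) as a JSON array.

D: 4·3 = 12 | 4·0+3·4 = 12
Z: 4·2 = 8 | 4·2+3·0 = 8
gcd(4,4,3) = 1

Coefficients: [4, 4, 3]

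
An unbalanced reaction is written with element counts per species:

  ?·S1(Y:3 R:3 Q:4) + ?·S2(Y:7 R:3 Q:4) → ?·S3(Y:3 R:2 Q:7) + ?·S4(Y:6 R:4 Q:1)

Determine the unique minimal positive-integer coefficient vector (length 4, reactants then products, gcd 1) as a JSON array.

Coefficients: [5, 3, 4, 4]

Y: 5·3+3·7 = 36 | 4·3+4·6 = 36
R: 5·3+3·3 = 24 | 4·2+4·4 = 24
Q: 5·4+3·4 = 32 | 4·7+4·1 = 32
gcd(5,3,4,4) = 1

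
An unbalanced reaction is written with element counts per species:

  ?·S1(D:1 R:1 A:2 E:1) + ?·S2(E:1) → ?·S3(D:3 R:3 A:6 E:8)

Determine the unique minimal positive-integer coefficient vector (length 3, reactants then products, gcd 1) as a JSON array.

Coefficients: [3, 5, 1]

D: 3·1+5·0 = 3 | 1·3 = 3
R: 3·1+5·0 = 3 | 1·3 = 3
A: 3·2+5·0 = 6 | 1·6 = 6
E: 3·1+5·1 = 8 | 1·8 = 8
gcd(3,5,1) = 1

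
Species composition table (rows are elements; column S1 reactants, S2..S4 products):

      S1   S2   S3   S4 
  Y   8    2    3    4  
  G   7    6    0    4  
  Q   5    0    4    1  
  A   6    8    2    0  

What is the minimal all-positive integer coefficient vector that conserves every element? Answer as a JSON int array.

Coefficients: [2, 1, 2, 2]

Y: 2·8 = 16 | 1·2+2·3+2·4 = 16
G: 2·7 = 14 | 1·6+2·0+2·4 = 14
Q: 2·5 = 10 | 1·0+2·4+2·1 = 10
A: 2·6 = 12 | 1·8+2·2+2·0 = 12
gcd(2,1,2,2) = 1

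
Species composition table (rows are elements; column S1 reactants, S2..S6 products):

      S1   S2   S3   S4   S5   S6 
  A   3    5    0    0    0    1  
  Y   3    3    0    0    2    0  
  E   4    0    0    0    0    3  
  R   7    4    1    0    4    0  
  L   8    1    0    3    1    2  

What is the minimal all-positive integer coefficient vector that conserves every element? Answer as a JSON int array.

Coefficients: [3, 1, 5, 4, 3, 4]

A: 3·3 = 9 | 1·5+5·0+4·0+3·0+4·1 = 9
Y: 3·3 = 9 | 1·3+5·0+4·0+3·2+4·0 = 9
E: 3·4 = 12 | 1·0+5·0+4·0+3·0+4·3 = 12
R: 3·7 = 21 | 1·4+5·1+4·0+3·4+4·0 = 21
L: 3·8 = 24 | 1·1+5·0+4·3+3·1+4·2 = 24
gcd(3,1,5,4,3,4) = 1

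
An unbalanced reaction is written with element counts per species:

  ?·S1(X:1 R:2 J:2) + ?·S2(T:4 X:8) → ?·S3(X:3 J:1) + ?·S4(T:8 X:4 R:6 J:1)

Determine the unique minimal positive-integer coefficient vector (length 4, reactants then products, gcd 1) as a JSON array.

T: 3·0+2·4 = 8 | 5·0+1·8 = 8
X: 3·1+2·8 = 19 | 5·3+1·4 = 19
R: 3·2+2·0 = 6 | 5·0+1·6 = 6
J: 3·2+2·0 = 6 | 5·1+1·1 = 6
gcd(3,2,5,1) = 1

Coefficients: [3, 2, 5, 1]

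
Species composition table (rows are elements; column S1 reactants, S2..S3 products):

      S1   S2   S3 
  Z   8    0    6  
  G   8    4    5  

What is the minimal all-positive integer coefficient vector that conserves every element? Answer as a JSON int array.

Coefficients: [3, 1, 4]

Z: 3·8 = 24 | 1·0+4·6 = 24
G: 3·8 = 24 | 1·4+4·5 = 24
gcd(3,1,4) = 1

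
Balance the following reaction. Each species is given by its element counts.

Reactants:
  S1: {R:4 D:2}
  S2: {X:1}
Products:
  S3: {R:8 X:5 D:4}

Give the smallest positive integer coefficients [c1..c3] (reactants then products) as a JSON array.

Coefficients: [2, 5, 1]

R: 2·4+5·0 = 8 | 1·8 = 8
X: 2·0+5·1 = 5 | 1·5 = 5
D: 2·2+5·0 = 4 | 1·4 = 4
gcd(2,5,1) = 1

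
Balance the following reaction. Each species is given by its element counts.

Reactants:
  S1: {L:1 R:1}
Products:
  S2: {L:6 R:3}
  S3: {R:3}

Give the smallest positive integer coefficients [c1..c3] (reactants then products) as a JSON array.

Coefficients: [6, 1, 1]

L: 6·1 = 6 | 1·6+1·0 = 6
R: 6·1 = 6 | 1·3+1·3 = 6
gcd(6,1,1) = 1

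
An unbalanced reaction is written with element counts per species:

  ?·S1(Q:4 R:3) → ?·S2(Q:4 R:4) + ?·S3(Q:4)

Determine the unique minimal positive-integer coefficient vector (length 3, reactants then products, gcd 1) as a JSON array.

Q: 4·4 = 16 | 3·4+1·4 = 16
R: 4·3 = 12 | 3·4+1·0 = 12
gcd(4,3,1) = 1

Coefficients: [4, 3, 1]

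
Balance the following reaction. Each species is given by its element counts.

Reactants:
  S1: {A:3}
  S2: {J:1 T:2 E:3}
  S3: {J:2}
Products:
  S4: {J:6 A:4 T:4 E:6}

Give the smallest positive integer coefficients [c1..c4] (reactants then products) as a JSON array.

Coefficients: [4, 6, 6, 3]

J: 4·0+6·1+6·2 = 18 | 3·6 = 18
A: 4·3+6·0+6·0 = 12 | 3·4 = 12
T: 4·0+6·2+6·0 = 12 | 3·4 = 12
E: 4·0+6·3+6·0 = 18 | 3·6 = 18
gcd(4,6,6,3) = 1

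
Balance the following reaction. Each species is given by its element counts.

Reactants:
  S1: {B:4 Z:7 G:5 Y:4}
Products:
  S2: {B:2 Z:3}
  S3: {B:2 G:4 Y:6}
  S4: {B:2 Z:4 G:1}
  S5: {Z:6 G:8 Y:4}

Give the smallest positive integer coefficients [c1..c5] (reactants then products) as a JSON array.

B: 4·4 = 16 | 2·2+2·2+4·2+1·0 = 16
Z: 4·7 = 28 | 2·3+2·0+4·4+1·6 = 28
G: 4·5 = 20 | 2·0+2·4+4·1+1·8 = 20
Y: 4·4 = 16 | 2·0+2·6+4·0+1·4 = 16
gcd(4,2,2,4,1) = 1

Coefficients: [4, 2, 2, 4, 1]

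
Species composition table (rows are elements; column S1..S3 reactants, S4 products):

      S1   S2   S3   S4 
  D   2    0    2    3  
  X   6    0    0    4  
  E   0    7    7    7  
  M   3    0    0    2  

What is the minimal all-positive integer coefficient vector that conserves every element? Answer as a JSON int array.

Coefficients: [4, 1, 5, 6]

D: 4·2+1·0+5·2 = 18 | 6·3 = 18
X: 4·6+1·0+5·0 = 24 | 6·4 = 24
E: 4·0+1·7+5·7 = 42 | 6·7 = 42
M: 4·3+1·0+5·0 = 12 | 6·2 = 12
gcd(4,1,5,6) = 1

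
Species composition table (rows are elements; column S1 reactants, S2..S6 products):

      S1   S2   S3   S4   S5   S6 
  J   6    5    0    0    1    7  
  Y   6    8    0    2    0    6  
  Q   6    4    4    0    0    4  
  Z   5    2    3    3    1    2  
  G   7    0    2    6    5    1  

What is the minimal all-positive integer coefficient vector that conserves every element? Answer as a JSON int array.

Coefficients: [6, 2, 4, 1, 5, 3]

J: 6·6 = 36 | 2·5+4·0+1·0+5·1+3·7 = 36
Y: 6·6 = 36 | 2·8+4·0+1·2+5·0+3·6 = 36
Q: 6·6 = 36 | 2·4+4·4+1·0+5·0+3·4 = 36
Z: 6·5 = 30 | 2·2+4·3+1·3+5·1+3·2 = 30
G: 6·7 = 42 | 2·0+4·2+1·6+5·5+3·1 = 42
gcd(6,2,4,1,5,3) = 1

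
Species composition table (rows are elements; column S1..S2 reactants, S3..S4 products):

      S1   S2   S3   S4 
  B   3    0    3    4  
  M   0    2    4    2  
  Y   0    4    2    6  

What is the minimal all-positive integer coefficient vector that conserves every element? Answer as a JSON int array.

Coefficients: [5, 5, 1, 3]

B: 5·3+5·0 = 15 | 1·3+3·4 = 15
M: 5·0+5·2 = 10 | 1·4+3·2 = 10
Y: 5·0+5·4 = 20 | 1·2+3·6 = 20
gcd(5,5,1,3) = 1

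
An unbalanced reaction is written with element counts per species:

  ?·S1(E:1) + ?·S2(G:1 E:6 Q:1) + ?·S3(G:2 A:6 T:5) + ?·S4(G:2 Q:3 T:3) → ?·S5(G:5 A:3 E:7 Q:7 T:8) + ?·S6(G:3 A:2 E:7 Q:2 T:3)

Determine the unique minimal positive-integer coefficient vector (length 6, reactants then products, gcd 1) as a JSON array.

G: 5·0+5·1+2·2+5·2 = 19 | 2·5+3·3 = 19
A: 5·0+5·0+2·6+5·0 = 12 | 2·3+3·2 = 12
E: 5·1+5·6+2·0+5·0 = 35 | 2·7+3·7 = 35
Q: 5·0+5·1+2·0+5·3 = 20 | 2·7+3·2 = 20
T: 5·0+5·0+2·5+5·3 = 25 | 2·8+3·3 = 25
gcd(5,5,2,5,2,3) = 1

Coefficients: [5, 5, 2, 5, 2, 3]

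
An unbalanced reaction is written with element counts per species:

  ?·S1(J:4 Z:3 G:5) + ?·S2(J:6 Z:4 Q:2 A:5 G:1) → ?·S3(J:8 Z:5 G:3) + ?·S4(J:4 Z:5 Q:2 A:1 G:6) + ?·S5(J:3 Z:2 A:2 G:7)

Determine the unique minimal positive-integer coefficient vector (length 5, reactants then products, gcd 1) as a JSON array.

J: 5·4+1·6 = 26 | 2·8+1·4+2·3 = 26
Z: 5·3+1·4 = 19 | 2·5+1·5+2·2 = 19
Q: 5·0+1·2 = 2 | 2·0+1·2+2·0 = 2
A: 5·0+1·5 = 5 | 2·0+1·1+2·2 = 5
G: 5·5+1·1 = 26 | 2·3+1·6+2·7 = 26
gcd(5,1,2,1,2) = 1

Coefficients: [5, 1, 2, 1, 2]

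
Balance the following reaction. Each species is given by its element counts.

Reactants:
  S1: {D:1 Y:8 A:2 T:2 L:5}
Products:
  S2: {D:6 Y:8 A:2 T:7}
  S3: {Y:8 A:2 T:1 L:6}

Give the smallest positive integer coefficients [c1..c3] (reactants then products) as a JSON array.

D: 6·1 = 6 | 1·6+5·0 = 6
Y: 6·8 = 48 | 1·8+5·8 = 48
A: 6·2 = 12 | 1·2+5·2 = 12
T: 6·2 = 12 | 1·7+5·1 = 12
L: 6·5 = 30 | 1·0+5·6 = 30
gcd(6,1,5) = 1

Coefficients: [6, 1, 5]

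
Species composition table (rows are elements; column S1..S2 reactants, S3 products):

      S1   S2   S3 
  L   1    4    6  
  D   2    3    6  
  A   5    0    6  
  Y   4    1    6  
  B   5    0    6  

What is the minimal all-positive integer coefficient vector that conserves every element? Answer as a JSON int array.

Coefficients: [6, 6, 5]

L: 6·1+6·4 = 30 | 5·6 = 30
D: 6·2+6·3 = 30 | 5·6 = 30
A: 6·5+6·0 = 30 | 5·6 = 30
Y: 6·4+6·1 = 30 | 5·6 = 30
B: 6·5+6·0 = 30 | 5·6 = 30
gcd(6,6,5) = 1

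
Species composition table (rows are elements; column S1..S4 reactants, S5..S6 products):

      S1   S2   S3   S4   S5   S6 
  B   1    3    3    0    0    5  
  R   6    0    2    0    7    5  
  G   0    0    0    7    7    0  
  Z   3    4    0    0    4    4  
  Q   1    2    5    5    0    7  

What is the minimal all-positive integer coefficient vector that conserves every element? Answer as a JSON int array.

Coefficients: [4, 3, 4, 1, 1, 5]

B: 4·1+3·3+4·3+1·0 = 25 | 1·0+5·5 = 25
R: 4·6+3·0+4·2+1·0 = 32 | 1·7+5·5 = 32
G: 4·0+3·0+4·0+1·7 = 7 | 1·7+5·0 = 7
Z: 4·3+3·4+4·0+1·0 = 24 | 1·4+5·4 = 24
Q: 4·1+3·2+4·5+1·5 = 35 | 1·0+5·7 = 35
gcd(4,3,4,1,1,5) = 1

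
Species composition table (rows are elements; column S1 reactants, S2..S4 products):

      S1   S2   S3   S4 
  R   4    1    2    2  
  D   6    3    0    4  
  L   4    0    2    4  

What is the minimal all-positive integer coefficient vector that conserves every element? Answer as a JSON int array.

R: 5·4 = 20 | 6·1+4·2+3·2 = 20
D: 5·6 = 30 | 6·3+4·0+3·4 = 30
L: 5·4 = 20 | 6·0+4·2+3·4 = 20
gcd(5,6,4,3) = 1

Coefficients: [5, 6, 4, 3]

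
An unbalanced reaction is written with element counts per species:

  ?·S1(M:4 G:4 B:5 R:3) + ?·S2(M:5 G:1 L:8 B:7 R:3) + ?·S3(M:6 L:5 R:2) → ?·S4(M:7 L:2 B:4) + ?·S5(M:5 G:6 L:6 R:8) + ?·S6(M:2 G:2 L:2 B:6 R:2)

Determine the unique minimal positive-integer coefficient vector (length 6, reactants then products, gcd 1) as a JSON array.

M: 6·4+2·5+4·6 = 58 | 5·7+3·5+4·2 = 58
G: 6·4+2·1+4·0 = 26 | 5·0+3·6+4·2 = 26
L: 6·0+2·8+4·5 = 36 | 5·2+3·6+4·2 = 36
B: 6·5+2·7+4·0 = 44 | 5·4+3·0+4·6 = 44
R: 6·3+2·3+4·2 = 32 | 5·0+3·8+4·2 = 32
gcd(6,2,4,5,3,4) = 1

Coefficients: [6, 2, 4, 5, 3, 4]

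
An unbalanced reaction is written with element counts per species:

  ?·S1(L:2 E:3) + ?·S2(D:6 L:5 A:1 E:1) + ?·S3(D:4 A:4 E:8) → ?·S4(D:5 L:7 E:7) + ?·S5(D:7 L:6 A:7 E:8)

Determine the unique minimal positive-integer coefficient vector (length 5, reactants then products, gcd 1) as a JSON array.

D: 6·0+3·6+1·4 = 22 | 3·5+1·7 = 22
L: 6·2+3·5+1·0 = 27 | 3·7+1·6 = 27
A: 6·0+3·1+1·4 = 7 | 3·0+1·7 = 7
E: 6·3+3·1+1·8 = 29 | 3·7+1·8 = 29
gcd(6,3,1,3,1) = 1

Coefficients: [6, 3, 1, 3, 1]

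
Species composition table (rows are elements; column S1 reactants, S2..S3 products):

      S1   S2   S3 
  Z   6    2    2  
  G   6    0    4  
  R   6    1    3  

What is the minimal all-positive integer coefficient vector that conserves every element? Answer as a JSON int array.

Z: 2·6 = 12 | 3·2+3·2 = 12
G: 2·6 = 12 | 3·0+3·4 = 12
R: 2·6 = 12 | 3·1+3·3 = 12
gcd(2,3,3) = 1

Coefficients: [2, 3, 3]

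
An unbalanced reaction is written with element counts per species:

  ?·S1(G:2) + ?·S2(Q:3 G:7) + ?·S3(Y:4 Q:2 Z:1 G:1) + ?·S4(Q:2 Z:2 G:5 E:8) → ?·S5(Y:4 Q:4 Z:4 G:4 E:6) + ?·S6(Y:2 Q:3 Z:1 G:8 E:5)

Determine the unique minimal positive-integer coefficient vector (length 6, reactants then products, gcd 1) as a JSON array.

Coefficients: [5, 2, 6, 6, 3, 6]

Y: 5·0+2·0+6·4+6·0 = 24 | 3·4+6·2 = 24
Q: 5·0+2·3+6·2+6·2 = 30 | 3·4+6·3 = 30
Z: 5·0+2·0+6·1+6·2 = 18 | 3·4+6·1 = 18
G: 5·2+2·7+6·1+6·5 = 60 | 3·4+6·8 = 60
E: 5·0+2·0+6·0+6·8 = 48 | 3·6+6·5 = 48
gcd(5,2,6,6,3,6) = 1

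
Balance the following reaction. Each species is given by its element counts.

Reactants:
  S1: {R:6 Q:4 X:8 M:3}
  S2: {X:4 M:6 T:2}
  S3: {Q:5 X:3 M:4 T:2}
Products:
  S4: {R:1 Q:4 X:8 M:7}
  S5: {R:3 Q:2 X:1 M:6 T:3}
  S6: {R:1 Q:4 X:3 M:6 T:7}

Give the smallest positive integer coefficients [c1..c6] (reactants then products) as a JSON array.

Coefficients: [2, 6, 6, 6, 1, 3]

R: 2·6+6·0+6·0 = 12 | 6·1+1·3+3·1 = 12
Q: 2·4+6·0+6·5 = 38 | 6·4+1·2+3·4 = 38
X: 2·8+6·4+6·3 = 58 | 6·8+1·1+3·3 = 58
M: 2·3+6·6+6·4 = 66 | 6·7+1·6+3·6 = 66
T: 2·0+6·2+6·2 = 24 | 6·0+1·3+3·7 = 24
gcd(2,6,6,6,1,3) = 1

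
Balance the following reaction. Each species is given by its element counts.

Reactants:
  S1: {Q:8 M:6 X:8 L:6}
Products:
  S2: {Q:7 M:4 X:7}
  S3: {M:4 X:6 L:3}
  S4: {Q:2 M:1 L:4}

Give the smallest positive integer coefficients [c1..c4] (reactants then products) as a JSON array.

Coefficients: [5, 4, 2, 6]

Q: 5·8 = 40 | 4·7+2·0+6·2 = 40
M: 5·6 = 30 | 4·4+2·4+6·1 = 30
X: 5·8 = 40 | 4·7+2·6+6·0 = 40
L: 5·6 = 30 | 4·0+2·3+6·4 = 30
gcd(5,4,2,6) = 1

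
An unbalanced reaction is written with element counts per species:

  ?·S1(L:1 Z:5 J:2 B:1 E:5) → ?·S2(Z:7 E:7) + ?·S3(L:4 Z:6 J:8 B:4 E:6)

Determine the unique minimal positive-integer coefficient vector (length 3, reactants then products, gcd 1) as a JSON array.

L: 4·1 = 4 | 2·0+1·4 = 4
Z: 4·5 = 20 | 2·7+1·6 = 20
J: 4·2 = 8 | 2·0+1·8 = 8
B: 4·1 = 4 | 2·0+1·4 = 4
E: 4·5 = 20 | 2·7+1·6 = 20
gcd(4,2,1) = 1

Coefficients: [4, 2, 1]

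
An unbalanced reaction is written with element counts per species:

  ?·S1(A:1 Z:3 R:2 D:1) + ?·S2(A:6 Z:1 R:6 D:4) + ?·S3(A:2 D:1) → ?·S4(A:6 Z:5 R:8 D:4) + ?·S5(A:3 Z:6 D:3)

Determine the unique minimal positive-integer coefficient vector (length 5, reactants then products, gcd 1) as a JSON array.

Coefficients: [5, 1, 2, 2, 1]

A: 5·1+1·6+2·2 = 15 | 2·6+1·3 = 15
Z: 5·3+1·1+2·0 = 16 | 2·5+1·6 = 16
R: 5·2+1·6+2·0 = 16 | 2·8+1·0 = 16
D: 5·1+1·4+2·1 = 11 | 2·4+1·3 = 11
gcd(5,1,2,2,1) = 1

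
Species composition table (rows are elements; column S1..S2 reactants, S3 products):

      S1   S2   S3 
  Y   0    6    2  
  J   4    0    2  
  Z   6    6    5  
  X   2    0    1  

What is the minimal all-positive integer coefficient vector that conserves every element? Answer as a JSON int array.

Coefficients: [3, 2, 6]

Y: 3·0+2·6 = 12 | 6·2 = 12
J: 3·4+2·0 = 12 | 6·2 = 12
Z: 3·6+2·6 = 30 | 6·5 = 30
X: 3·2+2·0 = 6 | 6·1 = 6
gcd(3,2,6) = 1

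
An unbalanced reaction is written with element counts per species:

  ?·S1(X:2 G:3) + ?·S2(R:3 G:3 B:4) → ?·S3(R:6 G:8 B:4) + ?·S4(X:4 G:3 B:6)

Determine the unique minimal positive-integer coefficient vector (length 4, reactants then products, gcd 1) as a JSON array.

Coefficients: [4, 6, 3, 2]

R: 4·0+6·3 = 18 | 3·6+2·0 = 18
X: 4·2+6·0 = 8 | 3·0+2·4 = 8
G: 4·3+6·3 = 30 | 3·8+2·3 = 30
B: 4·0+6·4 = 24 | 3·4+2·6 = 24
gcd(4,6,3,2) = 1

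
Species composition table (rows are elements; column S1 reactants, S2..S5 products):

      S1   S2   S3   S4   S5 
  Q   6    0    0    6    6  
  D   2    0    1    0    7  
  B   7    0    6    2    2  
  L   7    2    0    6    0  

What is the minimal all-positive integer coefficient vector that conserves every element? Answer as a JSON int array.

Q: 6·6 = 36 | 6·0+5·0+5·6+1·6 = 36
D: 6·2 = 12 | 6·0+5·1+5·0+1·7 = 12
B: 6·7 = 42 | 6·0+5·6+5·2+1·2 = 42
L: 6·7 = 42 | 6·2+5·0+5·6+1·0 = 42
gcd(6,6,5,5,1) = 1

Coefficients: [6, 6, 5, 5, 1]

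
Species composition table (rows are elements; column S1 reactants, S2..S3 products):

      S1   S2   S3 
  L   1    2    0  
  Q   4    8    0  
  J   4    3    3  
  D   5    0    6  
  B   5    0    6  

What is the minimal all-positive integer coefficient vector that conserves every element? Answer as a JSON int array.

L: 6·1 = 6 | 3·2+5·0 = 6
Q: 6·4 = 24 | 3·8+5·0 = 24
J: 6·4 = 24 | 3·3+5·3 = 24
D: 6·5 = 30 | 3·0+5·6 = 30
B: 6·5 = 30 | 3·0+5·6 = 30
gcd(6,3,5) = 1

Coefficients: [6, 3, 5]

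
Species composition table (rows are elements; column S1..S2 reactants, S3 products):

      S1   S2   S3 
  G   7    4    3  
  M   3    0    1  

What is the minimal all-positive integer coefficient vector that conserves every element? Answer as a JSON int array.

G: 2·7+1·4 = 18 | 6·3 = 18
M: 2·3+1·0 = 6 | 6·1 = 6
gcd(2,1,6) = 1

Coefficients: [2, 1, 6]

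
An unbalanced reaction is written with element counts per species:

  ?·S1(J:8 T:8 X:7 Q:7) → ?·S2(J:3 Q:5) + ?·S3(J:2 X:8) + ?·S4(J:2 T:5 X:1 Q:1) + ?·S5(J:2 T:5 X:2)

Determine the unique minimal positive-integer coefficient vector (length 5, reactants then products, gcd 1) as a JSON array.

J: 5·8 = 40 | 6·3+3·2+5·2+3·2 = 40
T: 5·8 = 40 | 6·0+3·0+5·5+3·5 = 40
X: 5·7 = 35 | 6·0+3·8+5·1+3·2 = 35
Q: 5·7 = 35 | 6·5+3·0+5·1+3·0 = 35
gcd(5,6,3,5,3) = 1

Coefficients: [5, 6, 3, 5, 3]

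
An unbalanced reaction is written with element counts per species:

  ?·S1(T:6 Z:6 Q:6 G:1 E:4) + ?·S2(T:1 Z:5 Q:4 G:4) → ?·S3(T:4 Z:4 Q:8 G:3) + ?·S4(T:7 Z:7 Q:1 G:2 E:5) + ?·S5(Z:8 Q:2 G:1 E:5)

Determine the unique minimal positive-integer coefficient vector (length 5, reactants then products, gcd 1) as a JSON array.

Coefficients: [5, 4, 5, 2, 2]

T: 5·6+4·1 = 34 | 5·4+2·7+2·0 = 34
Z: 5·6+4·5 = 50 | 5·4+2·7+2·8 = 50
Q: 5·6+4·4 = 46 | 5·8+2·1+2·2 = 46
G: 5·1+4·4 = 21 | 5·3+2·2+2·1 = 21
E: 5·4+4·0 = 20 | 5·0+2·5+2·5 = 20
gcd(5,4,5,2,2) = 1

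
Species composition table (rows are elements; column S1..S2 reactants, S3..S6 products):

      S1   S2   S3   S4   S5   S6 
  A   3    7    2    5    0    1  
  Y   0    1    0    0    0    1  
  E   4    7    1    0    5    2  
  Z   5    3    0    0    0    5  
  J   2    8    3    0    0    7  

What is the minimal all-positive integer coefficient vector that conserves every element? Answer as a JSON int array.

Coefficients: [2, 5, 3, 6, 6, 5]

A: 2·3+5·7 = 41 | 3·2+6·5+6·0+5·1 = 41
Y: 2·0+5·1 = 5 | 3·0+6·0+6·0+5·1 = 5
E: 2·4+5·7 = 43 | 3·1+6·0+6·5+5·2 = 43
Z: 2·5+5·3 = 25 | 3·0+6·0+6·0+5·5 = 25
J: 2·2+5·8 = 44 | 3·3+6·0+6·0+5·7 = 44
gcd(2,5,3,6,6,5) = 1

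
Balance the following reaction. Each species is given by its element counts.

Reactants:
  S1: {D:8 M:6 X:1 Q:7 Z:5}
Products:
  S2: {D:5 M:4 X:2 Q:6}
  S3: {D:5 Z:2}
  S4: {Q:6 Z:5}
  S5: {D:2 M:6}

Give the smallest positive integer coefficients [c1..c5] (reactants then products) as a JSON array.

Coefficients: [6, 3, 5, 4, 4]

D: 6·8 = 48 | 3·5+5·5+4·0+4·2 = 48
M: 6·6 = 36 | 3·4+5·0+4·0+4·6 = 36
X: 6·1 = 6 | 3·2+5·0+4·0+4·0 = 6
Q: 6·7 = 42 | 3·6+5·0+4·6+4·0 = 42
Z: 6·5 = 30 | 3·0+5·2+4·5+4·0 = 30
gcd(6,3,5,4,4) = 1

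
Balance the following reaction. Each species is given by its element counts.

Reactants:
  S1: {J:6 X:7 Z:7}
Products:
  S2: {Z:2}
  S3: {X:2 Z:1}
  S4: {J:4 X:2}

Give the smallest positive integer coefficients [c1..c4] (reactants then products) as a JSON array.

Coefficients: [2, 5, 4, 3]

J: 2·6 = 12 | 5·0+4·0+3·4 = 12
X: 2·7 = 14 | 5·0+4·2+3·2 = 14
Z: 2·7 = 14 | 5·2+4·1+3·0 = 14
gcd(2,5,4,3) = 1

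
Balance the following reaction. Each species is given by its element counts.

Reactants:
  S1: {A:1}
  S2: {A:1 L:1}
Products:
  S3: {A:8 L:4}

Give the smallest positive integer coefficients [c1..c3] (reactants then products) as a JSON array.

Coefficients: [4, 4, 1]

A: 4·1+4·1 = 8 | 1·8 = 8
L: 4·0+4·1 = 4 | 1·4 = 4
gcd(4,4,1) = 1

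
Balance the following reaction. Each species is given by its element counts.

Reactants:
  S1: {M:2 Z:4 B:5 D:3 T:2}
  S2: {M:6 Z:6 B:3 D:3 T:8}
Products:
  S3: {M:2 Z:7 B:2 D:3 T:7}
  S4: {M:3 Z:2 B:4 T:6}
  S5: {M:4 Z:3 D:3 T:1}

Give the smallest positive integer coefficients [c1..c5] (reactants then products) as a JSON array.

Coefficients: [1, 5, 2, 4, 4]

M: 1·2+5·6 = 32 | 2·2+4·3+4·4 = 32
Z: 1·4+5·6 = 34 | 2·7+4·2+4·3 = 34
B: 1·5+5·3 = 20 | 2·2+4·4+4·0 = 20
D: 1·3+5·3 = 18 | 2·3+4·0+4·3 = 18
T: 1·2+5·8 = 42 | 2·7+4·6+4·1 = 42
gcd(1,5,2,4,4) = 1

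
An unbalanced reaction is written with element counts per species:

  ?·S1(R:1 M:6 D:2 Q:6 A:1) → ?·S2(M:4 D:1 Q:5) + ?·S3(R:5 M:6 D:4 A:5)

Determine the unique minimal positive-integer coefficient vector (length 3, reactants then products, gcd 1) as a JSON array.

Coefficients: [5, 6, 1]

R: 5·1 = 5 | 6·0+1·5 = 5
M: 5·6 = 30 | 6·4+1·6 = 30
D: 5·2 = 10 | 6·1+1·4 = 10
Q: 5·6 = 30 | 6·5+1·0 = 30
A: 5·1 = 5 | 6·0+1·5 = 5
gcd(5,6,1) = 1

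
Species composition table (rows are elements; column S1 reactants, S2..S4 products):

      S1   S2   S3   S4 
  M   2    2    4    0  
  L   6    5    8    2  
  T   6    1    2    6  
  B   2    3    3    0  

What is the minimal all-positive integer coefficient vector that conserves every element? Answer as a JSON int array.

M: 6·2 = 12 | 2·2+2·4+5·0 = 12
L: 6·6 = 36 | 2·5+2·8+5·2 = 36
T: 6·6 = 36 | 2·1+2·2+5·6 = 36
B: 6·2 = 12 | 2·3+2·3+5·0 = 12
gcd(6,2,2,5) = 1

Coefficients: [6, 2, 2, 5]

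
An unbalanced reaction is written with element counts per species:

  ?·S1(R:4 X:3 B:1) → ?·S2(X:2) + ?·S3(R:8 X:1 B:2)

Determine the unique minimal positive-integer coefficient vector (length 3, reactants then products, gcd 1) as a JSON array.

R: 4·4 = 16 | 5·0+2·8 = 16
X: 4·3 = 12 | 5·2+2·1 = 12
B: 4·1 = 4 | 5·0+2·2 = 4
gcd(4,5,2) = 1

Coefficients: [4, 5, 2]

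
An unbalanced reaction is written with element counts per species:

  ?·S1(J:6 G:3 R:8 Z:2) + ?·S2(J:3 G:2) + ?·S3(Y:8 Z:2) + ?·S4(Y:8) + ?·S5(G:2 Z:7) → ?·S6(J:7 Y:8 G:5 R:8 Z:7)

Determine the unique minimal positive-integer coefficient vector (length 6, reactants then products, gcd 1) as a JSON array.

J: 6·6+2·3+1·0+5·0+4·0 = 42 | 6·7 = 42
Y: 6·0+2·0+1·8+5·8+4·0 = 48 | 6·8 = 48
G: 6·3+2·2+1·0+5·0+4·2 = 30 | 6·5 = 30
R: 6·8+2·0+1·0+5·0+4·0 = 48 | 6·8 = 48
Z: 6·2+2·0+1·2+5·0+4·7 = 42 | 6·7 = 42
gcd(6,2,1,5,4,6) = 1

Coefficients: [6, 2, 1, 5, 4, 6]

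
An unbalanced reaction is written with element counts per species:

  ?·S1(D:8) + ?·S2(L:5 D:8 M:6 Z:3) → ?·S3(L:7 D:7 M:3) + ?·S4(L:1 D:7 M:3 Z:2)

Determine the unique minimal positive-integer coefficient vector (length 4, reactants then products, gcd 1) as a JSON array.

Coefficients: [3, 4, 2, 6]

L: 3·0+4·5 = 20 | 2·7+6·1 = 20
D: 3·8+4·8 = 56 | 2·7+6·7 = 56
M: 3·0+4·6 = 24 | 2·3+6·3 = 24
Z: 3·0+4·3 = 12 | 2·0+6·2 = 12
gcd(3,4,2,6) = 1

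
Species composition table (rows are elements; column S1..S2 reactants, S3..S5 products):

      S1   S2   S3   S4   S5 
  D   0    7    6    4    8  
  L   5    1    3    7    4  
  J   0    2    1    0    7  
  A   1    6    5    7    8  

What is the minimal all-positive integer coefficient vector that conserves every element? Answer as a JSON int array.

D: 4·0+6·7 = 42 | 5·6+1·4+1·8 = 42
L: 4·5+6·1 = 26 | 5·3+1·7+1·4 = 26
J: 4·0+6·2 = 12 | 5·1+1·0+1·7 = 12
A: 4·1+6·6 = 40 | 5·5+1·7+1·8 = 40
gcd(4,6,5,1,1) = 1

Coefficients: [4, 6, 5, 1, 1]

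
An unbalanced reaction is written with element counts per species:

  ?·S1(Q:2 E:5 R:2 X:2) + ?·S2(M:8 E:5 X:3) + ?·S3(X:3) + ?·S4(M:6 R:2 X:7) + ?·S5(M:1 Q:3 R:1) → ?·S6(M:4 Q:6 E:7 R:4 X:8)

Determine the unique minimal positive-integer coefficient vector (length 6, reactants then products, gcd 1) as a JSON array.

Coefficients: [6, 1, 6, 1, 6, 5]

M: 6·0+1·8+6·0+1·6+6·1 = 20 | 5·4 = 20
Q: 6·2+1·0+6·0+1·0+6·3 = 30 | 5·6 = 30
E: 6·5+1·5+6·0+1·0+6·0 = 35 | 5·7 = 35
R: 6·2+1·0+6·0+1·2+6·1 = 20 | 5·4 = 20
X: 6·2+1·3+6·3+1·7+6·0 = 40 | 5·8 = 40
gcd(6,1,6,1,6,5) = 1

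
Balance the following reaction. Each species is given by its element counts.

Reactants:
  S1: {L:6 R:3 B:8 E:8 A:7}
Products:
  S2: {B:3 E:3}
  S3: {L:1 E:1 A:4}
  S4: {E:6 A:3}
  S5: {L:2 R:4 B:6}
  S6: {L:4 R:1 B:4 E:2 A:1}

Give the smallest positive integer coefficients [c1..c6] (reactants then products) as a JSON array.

L: 6·6 = 36 | 2·0+6·1+4·0+3·2+6·4 = 36
R: 6·3 = 18 | 2·0+6·0+4·0+3·4+6·1 = 18
B: 6·8 = 48 | 2·3+6·0+4·0+3·6+6·4 = 48
E: 6·8 = 48 | 2·3+6·1+4·6+3·0+6·2 = 48
A: 6·7 = 42 | 2·0+6·4+4·3+3·0+6·1 = 42
gcd(6,2,6,4,3,6) = 1

Coefficients: [6, 2, 6, 4, 3, 6]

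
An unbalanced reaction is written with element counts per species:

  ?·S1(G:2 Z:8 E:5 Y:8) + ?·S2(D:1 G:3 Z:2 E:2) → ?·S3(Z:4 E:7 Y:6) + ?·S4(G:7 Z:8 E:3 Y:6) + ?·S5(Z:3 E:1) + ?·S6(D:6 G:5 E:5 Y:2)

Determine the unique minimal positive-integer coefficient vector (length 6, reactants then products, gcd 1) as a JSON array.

D: 4·0+6·1 = 6 | 2·0+3·0+4·0+1·6 = 6
G: 4·2+6·3 = 26 | 2·0+3·7+4·0+1·5 = 26
Z: 4·8+6·2 = 44 | 2·4+3·8+4·3+1·0 = 44
E: 4·5+6·2 = 32 | 2·7+3·3+4·1+1·5 = 32
Y: 4·8+6·0 = 32 | 2·6+3·6+4·0+1·2 = 32
gcd(4,6,2,3,4,1) = 1

Coefficients: [4, 6, 2, 3, 4, 1]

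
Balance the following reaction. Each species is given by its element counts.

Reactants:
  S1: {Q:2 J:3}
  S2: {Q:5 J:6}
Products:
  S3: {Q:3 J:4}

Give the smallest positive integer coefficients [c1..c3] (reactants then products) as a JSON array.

Coefficients: [2, 1, 3]

Q: 2·2+1·5 = 9 | 3·3 = 9
J: 2·3+1·6 = 12 | 3·4 = 12
gcd(2,1,3) = 1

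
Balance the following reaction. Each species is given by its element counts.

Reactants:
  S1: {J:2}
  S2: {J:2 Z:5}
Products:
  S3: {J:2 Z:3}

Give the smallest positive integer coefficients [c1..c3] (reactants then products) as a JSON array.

J: 2·2+3·2 = 10 | 5·2 = 10
Z: 2·0+3·5 = 15 | 5·3 = 15
gcd(2,3,5) = 1

Coefficients: [2, 3, 5]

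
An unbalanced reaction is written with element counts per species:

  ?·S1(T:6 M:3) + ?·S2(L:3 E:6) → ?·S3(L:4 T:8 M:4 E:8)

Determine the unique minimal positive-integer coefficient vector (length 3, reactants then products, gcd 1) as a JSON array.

Coefficients: [4, 4, 3]

L: 4·0+4·3 = 12 | 3·4 = 12
T: 4·6+4·0 = 24 | 3·8 = 24
M: 4·3+4·0 = 12 | 3·4 = 12
E: 4·0+4·6 = 24 | 3·8 = 24
gcd(4,4,3) = 1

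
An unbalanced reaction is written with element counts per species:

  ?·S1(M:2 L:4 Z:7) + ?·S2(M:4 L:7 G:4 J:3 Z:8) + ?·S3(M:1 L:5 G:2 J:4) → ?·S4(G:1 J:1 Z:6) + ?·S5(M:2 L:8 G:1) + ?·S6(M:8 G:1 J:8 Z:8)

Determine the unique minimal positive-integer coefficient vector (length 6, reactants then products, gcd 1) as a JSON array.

M: 4·2+2·4+2·1 = 18 | 6·0+5·2+1·8 = 18
L: 4·4+2·7+2·5 = 40 | 6·0+5·8+1·0 = 40
G: 4·0+2·4+2·2 = 12 | 6·1+5·1+1·1 = 12
J: 4·0+2·3+2·4 = 14 | 6·1+5·0+1·8 = 14
Z: 4·7+2·8+2·0 = 44 | 6·6+5·0+1·8 = 44
gcd(4,2,2,6,5,1) = 1

Coefficients: [4, 2, 2, 6, 5, 1]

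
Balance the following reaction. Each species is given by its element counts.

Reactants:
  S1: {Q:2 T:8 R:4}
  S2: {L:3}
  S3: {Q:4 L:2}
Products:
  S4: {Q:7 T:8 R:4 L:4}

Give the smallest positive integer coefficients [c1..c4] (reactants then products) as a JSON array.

Q: 4·2+2·0+5·4 = 28 | 4·7 = 28
T: 4·8+2·0+5·0 = 32 | 4·8 = 32
R: 4·4+2·0+5·0 = 16 | 4·4 = 16
L: 4·0+2·3+5·2 = 16 | 4·4 = 16
gcd(4,2,5,4) = 1

Coefficients: [4, 2, 5, 4]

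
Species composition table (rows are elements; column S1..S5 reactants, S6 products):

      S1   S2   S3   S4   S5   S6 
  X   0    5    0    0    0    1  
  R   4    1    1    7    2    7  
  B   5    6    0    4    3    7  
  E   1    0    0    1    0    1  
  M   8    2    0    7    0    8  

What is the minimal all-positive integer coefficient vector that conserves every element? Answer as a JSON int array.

X: 3·0+1·5+4·0+2·0+2·0 = 5 | 5·1 = 5
R: 3·4+1·1+4·1+2·7+2·2 = 35 | 5·7 = 35
B: 3·5+1·6+4·0+2·4+2·3 = 35 | 5·7 = 35
E: 3·1+1·0+4·0+2·1+2·0 = 5 | 5·1 = 5
M: 3·8+1·2+4·0+2·7+2·0 = 40 | 5·8 = 40
gcd(3,1,4,2,2,5) = 1

Coefficients: [3, 1, 4, 2, 2, 5]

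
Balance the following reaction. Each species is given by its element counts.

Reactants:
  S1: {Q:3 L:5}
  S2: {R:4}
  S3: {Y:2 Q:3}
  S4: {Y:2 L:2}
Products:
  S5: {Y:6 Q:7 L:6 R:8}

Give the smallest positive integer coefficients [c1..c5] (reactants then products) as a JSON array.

Coefficients: [2, 6, 5, 4, 3]

Y: 2·0+6·0+5·2+4·2 = 18 | 3·6 = 18
Q: 2·3+6·0+5·3+4·0 = 21 | 3·7 = 21
L: 2·5+6·0+5·0+4·2 = 18 | 3·6 = 18
R: 2·0+6·4+5·0+4·0 = 24 | 3·8 = 24
gcd(2,6,5,4,3) = 1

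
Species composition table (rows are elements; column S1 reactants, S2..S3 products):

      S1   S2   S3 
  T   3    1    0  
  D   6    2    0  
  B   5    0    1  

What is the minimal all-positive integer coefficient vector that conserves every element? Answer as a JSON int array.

T: 1·3 = 3 | 3·1+5·0 = 3
D: 1·6 = 6 | 3·2+5·0 = 6
B: 1·5 = 5 | 3·0+5·1 = 5
gcd(1,3,5) = 1

Coefficients: [1, 3, 5]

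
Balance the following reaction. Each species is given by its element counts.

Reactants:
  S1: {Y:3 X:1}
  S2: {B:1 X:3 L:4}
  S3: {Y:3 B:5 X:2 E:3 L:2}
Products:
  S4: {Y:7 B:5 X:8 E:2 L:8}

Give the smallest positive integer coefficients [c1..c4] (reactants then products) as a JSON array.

Coefficients: [5, 5, 2, 3]

Y: 5·3+5·0+2·3 = 21 | 3·7 = 21
B: 5·0+5·1+2·5 = 15 | 3·5 = 15
X: 5·1+5·3+2·2 = 24 | 3·8 = 24
E: 5·0+5·0+2·3 = 6 | 3·2 = 6
L: 5·0+5·4+2·2 = 24 | 3·8 = 24
gcd(5,5,2,3) = 1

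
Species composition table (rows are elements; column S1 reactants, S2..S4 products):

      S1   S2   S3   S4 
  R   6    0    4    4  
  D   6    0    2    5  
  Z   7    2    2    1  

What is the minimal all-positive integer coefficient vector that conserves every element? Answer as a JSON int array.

Coefficients: [2, 5, 1, 2]

R: 2·6 = 12 | 5·0+1·4+2·4 = 12
D: 2·6 = 12 | 5·0+1·2+2·5 = 12
Z: 2·7 = 14 | 5·2+1·2+2·1 = 14
gcd(2,5,1,2) = 1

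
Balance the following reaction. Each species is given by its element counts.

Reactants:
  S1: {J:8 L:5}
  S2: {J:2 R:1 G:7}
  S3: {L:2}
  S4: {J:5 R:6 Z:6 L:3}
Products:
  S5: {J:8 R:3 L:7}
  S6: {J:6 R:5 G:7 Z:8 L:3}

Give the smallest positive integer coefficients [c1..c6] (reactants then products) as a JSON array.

J: 3·8+3·2+5·0+4·5 = 50 | 4·8+3·6 = 50
R: 3·0+3·1+5·0+4·6 = 27 | 4·3+3·5 = 27
G: 3·0+3·7+5·0+4·0 = 21 | 4·0+3·7 = 21
Z: 3·0+3·0+5·0+4·6 = 24 | 4·0+3·8 = 24
L: 3·5+3·0+5·2+4·3 = 37 | 4·7+3·3 = 37
gcd(3,3,5,4,4,3) = 1

Coefficients: [3, 3, 5, 4, 4, 3]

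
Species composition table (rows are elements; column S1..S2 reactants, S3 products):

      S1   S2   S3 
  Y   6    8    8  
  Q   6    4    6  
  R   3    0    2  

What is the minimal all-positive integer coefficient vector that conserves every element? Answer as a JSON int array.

Y: 4·6+3·8 = 48 | 6·8 = 48
Q: 4·6+3·4 = 36 | 6·6 = 36
R: 4·3+3·0 = 12 | 6·2 = 12
gcd(4,3,6) = 1

Coefficients: [4, 3, 6]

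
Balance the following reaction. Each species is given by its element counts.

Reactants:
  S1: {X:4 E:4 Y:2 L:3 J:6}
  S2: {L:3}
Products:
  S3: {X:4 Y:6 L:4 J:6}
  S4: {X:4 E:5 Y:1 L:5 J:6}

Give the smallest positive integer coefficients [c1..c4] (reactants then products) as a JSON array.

X: 5·4+3·0 = 20 | 1·4+4·4 = 20
E: 5·4+3·0 = 20 | 1·0+4·5 = 20
Y: 5·2+3·0 = 10 | 1·6+4·1 = 10
L: 5·3+3·3 = 24 | 1·4+4·5 = 24
J: 5·6+3·0 = 30 | 1·6+4·6 = 30
gcd(5,3,1,4) = 1

Coefficients: [5, 3, 1, 4]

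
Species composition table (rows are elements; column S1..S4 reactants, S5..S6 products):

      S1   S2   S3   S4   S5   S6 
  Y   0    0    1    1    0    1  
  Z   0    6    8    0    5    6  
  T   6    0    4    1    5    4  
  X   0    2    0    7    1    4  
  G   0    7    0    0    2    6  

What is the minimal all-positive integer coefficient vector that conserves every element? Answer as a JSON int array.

Coefficients: [6, 6, 3, 2, 6, 5]

Y: 6·0+6·0+3·1+2·1 = 5 | 6·0+5·1 = 5
Z: 6·0+6·6+3·8+2·0 = 60 | 6·5+5·6 = 60
T: 6·6+6·0+3·4+2·1 = 50 | 6·5+5·4 = 50
X: 6·0+6·2+3·0+2·7 = 26 | 6·1+5·4 = 26
G: 6·0+6·7+3·0+2·0 = 42 | 6·2+5·6 = 42
gcd(6,6,3,2,6,5) = 1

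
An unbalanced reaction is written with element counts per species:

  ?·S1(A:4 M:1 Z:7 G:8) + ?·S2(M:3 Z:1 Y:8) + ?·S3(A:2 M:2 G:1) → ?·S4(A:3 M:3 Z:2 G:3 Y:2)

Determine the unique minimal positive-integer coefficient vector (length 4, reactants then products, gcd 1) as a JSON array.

Coefficients: [1, 1, 4, 4]

A: 1·4+1·0+4·2 = 12 | 4·3 = 12
M: 1·1+1·3+4·2 = 12 | 4·3 = 12
Z: 1·7+1·1+4·0 = 8 | 4·2 = 8
G: 1·8+1·0+4·1 = 12 | 4·3 = 12
Y: 1·0+1·8+4·0 = 8 | 4·2 = 8
gcd(1,1,4,4) = 1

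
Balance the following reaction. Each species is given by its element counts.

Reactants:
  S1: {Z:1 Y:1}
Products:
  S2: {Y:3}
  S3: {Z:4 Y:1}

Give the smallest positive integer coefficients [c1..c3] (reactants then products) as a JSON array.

Z: 4·1 = 4 | 1·0+1·4 = 4
Y: 4·1 = 4 | 1·3+1·1 = 4
gcd(4,1,1) = 1

Coefficients: [4, 1, 1]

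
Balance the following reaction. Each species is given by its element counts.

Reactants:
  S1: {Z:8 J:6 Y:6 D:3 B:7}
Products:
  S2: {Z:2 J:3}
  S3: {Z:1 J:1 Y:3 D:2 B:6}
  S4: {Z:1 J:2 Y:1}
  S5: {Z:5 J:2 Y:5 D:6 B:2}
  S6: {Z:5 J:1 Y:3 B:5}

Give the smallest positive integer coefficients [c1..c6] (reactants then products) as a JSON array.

Coefficients: [6, 5, 3, 5, 2, 4]

Z: 6·8 = 48 | 5·2+3·1+5·1+2·5+4·5 = 48
J: 6·6 = 36 | 5·3+3·1+5·2+2·2+4·1 = 36
Y: 6·6 = 36 | 5·0+3·3+5·1+2·5+4·3 = 36
D: 6·3 = 18 | 5·0+3·2+5·0+2·6+4·0 = 18
B: 6·7 = 42 | 5·0+3·6+5·0+2·2+4·5 = 42
gcd(6,5,3,5,2,4) = 1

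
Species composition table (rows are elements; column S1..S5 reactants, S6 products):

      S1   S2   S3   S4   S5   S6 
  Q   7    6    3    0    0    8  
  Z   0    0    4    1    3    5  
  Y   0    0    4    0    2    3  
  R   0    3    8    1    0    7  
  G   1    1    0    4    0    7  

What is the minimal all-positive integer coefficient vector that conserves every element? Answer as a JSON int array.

Coefficients: [1, 1, 1, 3, 1, 2]

Q: 1·7+1·6+1·3+3·0+1·0 = 16 | 2·8 = 16
Z: 1·0+1·0+1·4+3·1+1·3 = 10 | 2·5 = 10
Y: 1·0+1·0+1·4+3·0+1·2 = 6 | 2·3 = 6
R: 1·0+1·3+1·8+3·1+1·0 = 14 | 2·7 = 14
G: 1·1+1·1+1·0+3·4+1·0 = 14 | 2·7 = 14
gcd(1,1,1,3,1,2) = 1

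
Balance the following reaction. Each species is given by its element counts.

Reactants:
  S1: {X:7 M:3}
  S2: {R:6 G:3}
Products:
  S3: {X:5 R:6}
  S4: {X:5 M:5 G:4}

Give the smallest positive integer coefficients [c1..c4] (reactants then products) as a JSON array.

Coefficients: [5, 4, 4, 3]

X: 5·7+4·0 = 35 | 4·5+3·5 = 35
R: 5·0+4·6 = 24 | 4·6+3·0 = 24
M: 5·3+4·0 = 15 | 4·0+3·5 = 15
G: 5·0+4·3 = 12 | 4·0+3·4 = 12
gcd(5,4,4,3) = 1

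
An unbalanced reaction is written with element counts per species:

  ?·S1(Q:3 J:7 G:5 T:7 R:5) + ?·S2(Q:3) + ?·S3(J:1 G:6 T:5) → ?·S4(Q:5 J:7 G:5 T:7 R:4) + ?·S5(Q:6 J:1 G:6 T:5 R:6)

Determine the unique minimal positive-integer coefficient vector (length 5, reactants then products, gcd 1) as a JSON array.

Q: 6·3+6·3+1·0 = 36 | 6·5+1·6 = 36
J: 6·7+6·0+1·1 = 43 | 6·7+1·1 = 43
G: 6·5+6·0+1·6 = 36 | 6·5+1·6 = 36
T: 6·7+6·0+1·5 = 47 | 6·7+1·5 = 47
R: 6·5+6·0+1·0 = 30 | 6·4+1·6 = 30
gcd(6,6,1,6,1) = 1

Coefficients: [6, 6, 1, 6, 1]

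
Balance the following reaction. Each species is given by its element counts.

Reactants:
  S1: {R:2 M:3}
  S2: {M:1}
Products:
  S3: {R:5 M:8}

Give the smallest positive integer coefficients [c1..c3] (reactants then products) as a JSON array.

R: 5·2+1·0 = 10 | 2·5 = 10
M: 5·3+1·1 = 16 | 2·8 = 16
gcd(5,1,2) = 1

Coefficients: [5, 1, 2]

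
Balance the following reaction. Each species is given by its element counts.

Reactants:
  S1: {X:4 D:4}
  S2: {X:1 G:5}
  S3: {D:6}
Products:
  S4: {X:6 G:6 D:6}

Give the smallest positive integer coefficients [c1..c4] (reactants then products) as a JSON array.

X: 6·4+6·1+1·0 = 30 | 5·6 = 30
G: 6·0+6·5+1·0 = 30 | 5·6 = 30
D: 6·4+6·0+1·6 = 30 | 5·6 = 30
gcd(6,6,1,5) = 1

Coefficients: [6, 6, 1, 5]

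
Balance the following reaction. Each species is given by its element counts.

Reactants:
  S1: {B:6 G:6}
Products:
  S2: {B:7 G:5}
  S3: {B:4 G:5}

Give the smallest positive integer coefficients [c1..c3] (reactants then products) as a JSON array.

Coefficients: [5, 2, 4]

B: 5·6 = 30 | 2·7+4·4 = 30
G: 5·6 = 30 | 2·5+4·5 = 30
gcd(5,2,4) = 1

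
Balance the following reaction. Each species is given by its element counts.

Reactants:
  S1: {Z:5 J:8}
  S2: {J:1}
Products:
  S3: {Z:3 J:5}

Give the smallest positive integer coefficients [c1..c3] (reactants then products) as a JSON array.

Z: 3·5+1·0 = 15 | 5·3 = 15
J: 3·8+1·1 = 25 | 5·5 = 25
gcd(3,1,5) = 1

Coefficients: [3, 1, 5]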